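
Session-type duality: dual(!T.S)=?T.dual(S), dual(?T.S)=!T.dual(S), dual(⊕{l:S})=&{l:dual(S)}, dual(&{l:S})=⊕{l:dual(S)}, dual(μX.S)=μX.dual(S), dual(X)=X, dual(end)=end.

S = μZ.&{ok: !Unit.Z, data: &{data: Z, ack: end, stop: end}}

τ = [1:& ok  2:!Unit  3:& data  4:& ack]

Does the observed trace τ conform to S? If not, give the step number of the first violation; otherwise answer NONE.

[1] & ok  match  residual = !Unit.μZ.…
[2] !Unit  match  residual = μZ.…
[3] & data  match  residual = &{data: μZ.…, ack: end, stop: end}
[4] & ack  match  residual = end
trace exhausted — no violation

NONE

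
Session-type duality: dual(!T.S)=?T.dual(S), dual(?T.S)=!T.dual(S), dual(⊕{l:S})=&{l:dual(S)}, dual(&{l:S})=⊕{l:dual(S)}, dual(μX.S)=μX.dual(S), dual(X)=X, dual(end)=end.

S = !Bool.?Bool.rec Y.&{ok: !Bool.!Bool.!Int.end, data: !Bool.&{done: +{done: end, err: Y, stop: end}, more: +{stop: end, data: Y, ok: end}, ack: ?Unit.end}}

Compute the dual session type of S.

?Bool.!Bool.rec Y.+{ok: ?Bool.?Bool.?Int.end, data: ?Bool.+{done: &{done: end, err: Y, stop: end}, more: &{stop: end, data: Y, ok: end}, ack: !Unit.end}}

!Bool ↦ ?Bool
  ?Bool ↦ !Bool
    rec Y ↦ rec Y  (binder kept)
      &{ok,data} ↦ +{ok,data}  (offer→select)
        case ok:
          !Bool ↦ ?Bool
            !Bool ↦ ?Bool
              !Int ↦ ?Int
                end ↦ end
        case data:
          !Bool ↦ ?Bool
            &{done,more,ack} ↦ +{done,more,ack}  (offer→select)
              case done:
                +{done,err,stop} ↦ &{done,err,stop}  (⊕→&)
                  case done:
                    end ↦ end
                  case err:
                    Y ↦ Y
                  case stop:
                    end ↦ end
              case more:
                +{stop,data,ok} ↦ &{stop,data,ok}  (⊕→&)
                  case stop:
                    end ↦ end
                  case data:
                    Y ↦ Y
                  case ok:
                    end ↦ end
              case ack:
                ?Unit ↦ !Unit
                  end ↦ end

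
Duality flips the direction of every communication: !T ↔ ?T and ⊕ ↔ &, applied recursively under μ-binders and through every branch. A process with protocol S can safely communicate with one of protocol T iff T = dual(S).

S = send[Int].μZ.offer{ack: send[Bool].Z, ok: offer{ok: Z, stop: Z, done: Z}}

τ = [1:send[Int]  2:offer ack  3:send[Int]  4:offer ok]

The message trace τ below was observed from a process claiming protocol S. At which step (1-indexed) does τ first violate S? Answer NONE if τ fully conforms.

3

@1 send[Int]  ✓  residual = μZ.…
@2 offer ack  ✓  residual = send[Bool].μZ.…
@3 got send[Int], protocol expects send[Bool]  ✗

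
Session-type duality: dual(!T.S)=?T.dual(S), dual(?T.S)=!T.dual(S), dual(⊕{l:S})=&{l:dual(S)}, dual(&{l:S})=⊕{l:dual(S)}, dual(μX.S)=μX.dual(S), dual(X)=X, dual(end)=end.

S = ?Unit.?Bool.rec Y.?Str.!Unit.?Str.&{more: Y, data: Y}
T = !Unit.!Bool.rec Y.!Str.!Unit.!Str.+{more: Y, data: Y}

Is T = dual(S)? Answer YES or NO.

NO

?Unit vs !Unit  match
  ?Bool vs !Bool  match
    rec Y vs rec Y  match (μ self-dual)
      ?Str vs !Str  match
        !Unit vs !Unit  ✗ same direction on both sides — not dual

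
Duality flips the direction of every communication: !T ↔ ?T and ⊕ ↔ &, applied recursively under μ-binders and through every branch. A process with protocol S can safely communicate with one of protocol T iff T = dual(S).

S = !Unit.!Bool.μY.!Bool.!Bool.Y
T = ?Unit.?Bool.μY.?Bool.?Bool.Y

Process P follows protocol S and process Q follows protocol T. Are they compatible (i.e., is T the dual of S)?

!Unit ‖ ?Unit  ✓
  !Bool ‖ ?Bool  ✓
    μY ‖ μY  ✓ (binder kept)
      !Bool ‖ ?Bool  ✓
        !Bool ‖ ?Bool  ✓
          Y ‖ Y  ✓

YES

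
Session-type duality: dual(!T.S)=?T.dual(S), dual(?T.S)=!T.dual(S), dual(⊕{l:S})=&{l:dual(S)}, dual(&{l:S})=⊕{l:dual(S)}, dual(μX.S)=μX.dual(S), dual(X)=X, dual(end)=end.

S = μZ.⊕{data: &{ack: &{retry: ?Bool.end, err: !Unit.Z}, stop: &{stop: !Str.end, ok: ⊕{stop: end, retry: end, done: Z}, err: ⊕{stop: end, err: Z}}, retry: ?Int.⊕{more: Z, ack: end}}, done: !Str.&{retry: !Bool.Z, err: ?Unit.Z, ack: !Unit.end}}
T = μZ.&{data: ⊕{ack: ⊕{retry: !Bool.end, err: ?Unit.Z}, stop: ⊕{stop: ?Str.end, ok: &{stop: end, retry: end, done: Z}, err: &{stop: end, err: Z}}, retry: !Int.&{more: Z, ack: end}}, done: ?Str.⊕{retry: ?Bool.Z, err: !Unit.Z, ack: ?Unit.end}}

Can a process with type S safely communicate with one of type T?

YES

μZ | μZ  ok (μ self-dual)
  ⊕{data,done} | &{data,done}  ok labels match
    [data]
      &{ack,stop,retry} | ⊕{ack,stop,retry}  ok labels match
        [ack]
          &{retry,err} | ⊕{retry,err}  ok labels match
            [retry]
              ?Bool | !Bool  ok
                end | end  ok
            [err]
              !Unit | ?Unit  ok
                Z | Z  ok
        [stop]
          &{stop,ok,err} | ⊕{stop,ok,err}  ok labels match
            [stop]
              !Str | ?Str  ok
                end | end  ok
            [ok]
              ⊕{stop,retry,done} | &{stop,retry,done}  ok labels match
                [stop]
                  end | end  ok
                [retry]
                  end | end  ok
                [done]
                  Z | Z  ok
            [err]
              ⊕{stop,err} | &{stop,err}  ok labels match
                [stop]
                  end | end  ok
                [err]
                  Z | Z  ok
        [retry]
          ?Int | !Int  ok
            ⊕{more,ack} | &{more,ack}  ok labels match
              [more]
                Z | Z  ok
              [ack]
                end | end  ok
    [done]
      !Str | ?Str  ok
        &{retry,err,ack} | ⊕{retry,err,ack}  ok labels match
          [retry]
            !Bool | ?Bool  ok
              Z | Z  ok
          [err]
            ?Unit | !Unit  ok
              Z | Z  ok
          [ack]
            !Unit | ?Unit  ok
              end | end  ok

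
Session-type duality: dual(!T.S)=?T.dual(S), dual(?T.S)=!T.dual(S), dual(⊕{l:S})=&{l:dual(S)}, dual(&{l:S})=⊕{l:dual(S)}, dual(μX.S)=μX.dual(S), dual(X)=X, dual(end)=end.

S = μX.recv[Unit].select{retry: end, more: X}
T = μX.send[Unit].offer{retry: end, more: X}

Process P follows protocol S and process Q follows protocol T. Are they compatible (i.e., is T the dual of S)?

YES

μX | μX  match (binder kept)
  recv[Unit] | send[Unit]  match
    select{retry,more} | offer{retry,more}  match labels match
      case retry:
        end | end  match
      case more:
        X | X  match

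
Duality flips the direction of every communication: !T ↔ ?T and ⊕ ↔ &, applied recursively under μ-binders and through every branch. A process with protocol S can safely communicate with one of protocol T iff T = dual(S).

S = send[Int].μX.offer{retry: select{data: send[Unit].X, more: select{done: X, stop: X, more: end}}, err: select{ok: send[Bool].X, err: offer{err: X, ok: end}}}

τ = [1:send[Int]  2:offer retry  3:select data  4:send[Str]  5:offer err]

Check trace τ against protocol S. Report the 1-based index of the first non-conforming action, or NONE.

@1 send[Int]  match  state: μX.…
@2 offer retry  match  state: select{data: send[Unit].μX.…, more: select{done: μX.…, stop: μX.…, more: end}}
@3 select data  match  state: send[Unit].μX.…
@4 got send[Str], protocol expects send[Unit]  ✗

4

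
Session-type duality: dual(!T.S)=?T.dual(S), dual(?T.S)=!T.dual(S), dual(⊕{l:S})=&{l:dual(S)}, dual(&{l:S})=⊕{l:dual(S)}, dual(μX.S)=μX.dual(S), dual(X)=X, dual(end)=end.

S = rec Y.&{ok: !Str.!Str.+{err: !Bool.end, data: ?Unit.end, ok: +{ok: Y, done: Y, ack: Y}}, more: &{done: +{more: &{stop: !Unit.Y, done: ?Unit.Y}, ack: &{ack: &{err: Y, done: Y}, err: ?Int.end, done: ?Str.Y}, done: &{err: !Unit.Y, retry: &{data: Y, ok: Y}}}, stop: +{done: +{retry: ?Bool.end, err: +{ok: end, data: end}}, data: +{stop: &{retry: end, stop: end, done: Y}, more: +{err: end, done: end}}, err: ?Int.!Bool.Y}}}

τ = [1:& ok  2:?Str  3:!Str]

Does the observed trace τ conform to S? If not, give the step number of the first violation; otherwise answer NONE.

2

step 1: & ok  ok  now at !Str.!Str.+{err: !Bool.end, data: ?Unit.end, ok: +{ok: rec Y.…, done: rec Y.…, ack: rec Y.…}}
step 2: got ?Str, protocol expects !Str  ✗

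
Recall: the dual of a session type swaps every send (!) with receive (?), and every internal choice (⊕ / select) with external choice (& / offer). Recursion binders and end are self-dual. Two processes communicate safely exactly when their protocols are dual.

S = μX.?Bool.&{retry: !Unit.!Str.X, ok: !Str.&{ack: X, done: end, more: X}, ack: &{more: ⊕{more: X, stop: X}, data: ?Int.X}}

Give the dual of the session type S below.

μX → μX  (rec unchanged)
  ?Bool → !Bool
    &{retry,ok,ack} → ⊕{retry,ok,ack}  (offer→select)
      [retry]
        !Unit → ?Unit
          !Str → ?Str
            X self-dual
      [ok]
        !Str → ?Str
          &{ack,done,more} → ⊕{ack,done,more}  (offer→select)
            [ack]
              X self-dual
            [done]
              end self-dual
            [more]
              X self-dual
      [ack]
        &{more,data} → ⊕{more,data}  (offer→select)
          [more]
            ⊕{more,stop} → &{more,stop}  (internal→external)
              [more]
                X self-dual
              [stop]
                X self-dual
          [data]
            ?Int → !Int
              X self-dual

μX.!Bool.⊕{retry: ?Unit.?Str.X, ok: ?Str.⊕{ack: X, done: end, more: X}, ack: ⊕{more: &{more: X, stop: X}, data: !Int.X}}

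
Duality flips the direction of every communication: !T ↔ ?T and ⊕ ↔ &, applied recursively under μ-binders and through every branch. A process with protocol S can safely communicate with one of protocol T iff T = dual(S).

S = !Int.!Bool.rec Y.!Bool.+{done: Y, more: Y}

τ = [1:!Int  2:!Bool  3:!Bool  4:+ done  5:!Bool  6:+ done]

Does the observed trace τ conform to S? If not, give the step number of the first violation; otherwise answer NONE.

@1 !Int  ✓  residual = !Bool.rec Y.…
@2 !Bool  ✓  residual = rec Y.…
@3 !Bool  ✓  residual = +{done: rec Y.…, more: rec Y.…}
@4 + done  ✓  residual = rec Y.…
@5 !Bool  ✓  residual = +{done: rec Y.…, more: rec Y.…}
@6 + done  ✓  residual = rec Y.…
all 6 steps conform

NONE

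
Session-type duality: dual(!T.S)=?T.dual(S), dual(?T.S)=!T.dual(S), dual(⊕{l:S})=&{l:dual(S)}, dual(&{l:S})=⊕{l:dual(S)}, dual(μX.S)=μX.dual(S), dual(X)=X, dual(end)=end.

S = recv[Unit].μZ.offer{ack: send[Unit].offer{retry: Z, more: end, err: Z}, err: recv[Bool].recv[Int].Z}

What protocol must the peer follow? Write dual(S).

recv[Unit] = send[Unit]
  μZ = μZ  (rec unchanged)
    offer{ack,err} = select{ack,err}  (external→internal)
      [ack]
        send[Unit] = recv[Unit]
          offer{retry,more,err} = select{retry,more,err}  (external→internal)
            [retry]
              dual(Z) = Z
            [more]
              dual(end) = end
            [err]
              dual(Z) = Z
      [err]
        recv[Bool] = send[Bool]
          recv[Int] = send[Int]
            dual(Z) = Z

send[Unit].μZ.select{ack: recv[Unit].select{retry: Z, more: end, err: Z}, err: send[Bool].send[Int].Z}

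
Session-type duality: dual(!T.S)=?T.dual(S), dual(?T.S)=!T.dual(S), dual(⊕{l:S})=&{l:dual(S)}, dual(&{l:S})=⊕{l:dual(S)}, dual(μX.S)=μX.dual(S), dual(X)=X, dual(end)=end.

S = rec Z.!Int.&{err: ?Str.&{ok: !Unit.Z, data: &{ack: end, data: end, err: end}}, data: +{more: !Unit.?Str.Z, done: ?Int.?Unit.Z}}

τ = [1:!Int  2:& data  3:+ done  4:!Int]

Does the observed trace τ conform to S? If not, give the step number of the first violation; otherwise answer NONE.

@1 !Int  ok  residual = &{err: ?Str.&{ok: !Unit.rec Z.…, data: &{ack: end, data: end, err: end}}, data: +{more: !Unit.?Str.rec Z.…, done: ?Int.?Unit.rec Z.…}}
@2 & data  ok  residual = +{more: !Unit.?Str.rec Z.…, done: ?Int.?Unit.rec Z.…}
@3 + done  ok  residual = ?Int.?Unit.rec Z.…
@4 got !Int, protocol expects ?Int  ✗

4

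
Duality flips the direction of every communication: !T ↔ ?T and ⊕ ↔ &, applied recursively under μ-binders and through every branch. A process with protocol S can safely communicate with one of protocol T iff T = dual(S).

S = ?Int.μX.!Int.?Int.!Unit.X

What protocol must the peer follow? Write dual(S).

?Int ↦ !Int
  μX ↦ μX  (μ self-dual)
    !Int ↦ ?Int
      ?Int ↦ !Int
        !Unit ↦ ?Unit
          X ↦ X

!Int.μX.?Int.!Int.?Unit.X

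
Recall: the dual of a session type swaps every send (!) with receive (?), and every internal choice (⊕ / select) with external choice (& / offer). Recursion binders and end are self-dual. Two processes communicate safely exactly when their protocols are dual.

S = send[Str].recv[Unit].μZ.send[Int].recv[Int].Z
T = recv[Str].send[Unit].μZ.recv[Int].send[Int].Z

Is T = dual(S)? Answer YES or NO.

YES

send[Str] | recv[Str]  ✓
  recv[Unit] | send[Unit]  ✓
    μZ | μZ  ✓ (rec unchanged)
      send[Int] | recv[Int]  ✓
        recv[Int] | send[Int]  ✓
          Z | Z  ✓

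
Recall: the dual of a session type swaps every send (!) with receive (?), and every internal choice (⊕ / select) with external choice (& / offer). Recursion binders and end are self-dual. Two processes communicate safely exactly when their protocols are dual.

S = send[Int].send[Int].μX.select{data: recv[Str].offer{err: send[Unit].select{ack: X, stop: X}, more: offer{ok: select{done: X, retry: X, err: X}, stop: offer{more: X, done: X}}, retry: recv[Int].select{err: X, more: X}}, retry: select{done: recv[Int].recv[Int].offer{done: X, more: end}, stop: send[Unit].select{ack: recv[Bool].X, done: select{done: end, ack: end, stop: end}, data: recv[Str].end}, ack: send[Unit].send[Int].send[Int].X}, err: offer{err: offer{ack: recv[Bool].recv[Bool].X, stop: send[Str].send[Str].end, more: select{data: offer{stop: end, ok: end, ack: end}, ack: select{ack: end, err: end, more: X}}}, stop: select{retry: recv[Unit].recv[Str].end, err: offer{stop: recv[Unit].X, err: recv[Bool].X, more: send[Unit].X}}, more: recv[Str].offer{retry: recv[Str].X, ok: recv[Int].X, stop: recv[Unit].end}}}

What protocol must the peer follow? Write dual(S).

recv[Int].recv[Int].μX.offer{data: send[Str].select{err: recv[Unit].offer{ack: X, stop: X}, more: select{ok: offer{done: X, retry: X, err: X}, stop: select{more: X, done: X}}, retry: send[Int].offer{err: X, more: X}}, retry: offer{done: send[Int].send[Int].select{done: X, more: end}, stop: recv[Unit].offer{ack: send[Bool].X, done: offer{done: end, ack: end, stop: end}, data: send[Str].end}, ack: recv[Unit].recv[Int].recv[Int].X}, err: select{err: select{ack: send[Bool].send[Bool].X, stop: recv[Str].recv[Str].end, more: offer{data: select{stop: end, ok: end, ack: end}, ack: offer{ack: end, err: end, more: X}}}, stop: offer{retry: send[Unit].send[Str].end, err: select{stop: send[Unit].X, err: send[Bool].X, more: recv[Unit].X}}, more: send[Str].select{retry: send[Str].X, ok: send[Int].X, stop: send[Unit].end}}}

send[Int] ↦ recv[Int]
  send[Int] ↦ recv[Int]
    μX ↦ μX  (μ self-dual)
      select{data,retry,err} ↦ offer{data,retry,err}  (select→offer)
        [data]
          recv[Str] ↦ send[Str]
            offer{err,more,retry} ↦ select{err,more,retry}  (offer→select)
              [err]
                send[Unit] ↦ recv[Unit]
                  select{ack,stop} ↦ offer{ack,stop}  (select→offer)
                    [ack]
                      X self-dual
                    [stop]
                      X self-dual
              [more]
                offer{ok,stop} ↦ select{ok,stop}  (offer→select)
                  [ok]
                    select{done,retry,err} ↦ offer{done,retry,err}  (select→offer)
                      [done]
                        X self-dual
                      [retry]
                        X self-dual
                      [err]
                        X self-dual
                  [stop]
                    offer{more,done} ↦ select{more,done}  (offer→select)
                      [more]
                        X self-dual
                      [done]
                        X self-dual
              [retry]
                recv[Int] ↦ send[Int]
                  select{err,more} ↦ offer{err,more}  (select→offer)
                    [err]
                      X self-dual
                    [more]
                      X self-dual
        [retry]
          select{done,stop,ack} ↦ offer{done,stop,ack}  (select→offer)
            [done]
              recv[Int] ↦ send[Int]
                recv[Int] ↦ send[Int]
                  offer{done,more} ↦ select{done,more}  (offer→select)
                    [done]
                      X self-dual
                    [more]
                      end self-dual
            [stop]
              send[Unit] ↦ recv[Unit]
                select{ack,done,data} ↦ offer{ack,done,data}  (select→offer)
                  [ack]
                    recv[Bool] ↦ send[Bool]
                      X self-dual
                  [done]
                    select{done,ack,stop} ↦ offer{done,ack,stop}  (select→offer)
                      [done]
                        end self-dual
                      [ack]
                        end self-dual
                      [stop]
                        end self-dual
                  [data]
                    recv[Str] ↦ send[Str]
                      end self-dual
            [ack]
              send[Unit] ↦ recv[Unit]
                send[Int] ↦ recv[Int]
                  send[Int] ↦ recv[Int]
                    X self-dual
        [err]
          offer{err,stop,more} ↦ select{err,stop,more}  (offer→select)
            [err]
              offer{ack,stop,more} ↦ select{ack,stop,more}  (offer→select)
                [ack]
                  recv[Bool] ↦ send[Bool]
                    recv[Bool] ↦ send[Bool]
                      X self-dual
                [stop]
                  send[Str] ↦ recv[Str]
                    send[Str] ↦ recv[Str]
                      end self-dual
                [more]
                  select{data,ack} ↦ offer{data,ack}  (select→offer)
                    [data]
                      offer{stop,ok,ack} ↦ select{stop,ok,ack}  (offer→select)
                        [stop]
                          end self-dual
                        [ok]
                          end self-dual
                        [ack]
                          end self-dual
                    [ack]
                      select{ack,err,more} ↦ offer{ack,err,more}  (select→offer)
                        [ack]
                          end self-dual
                        [err]
                          end self-dual
                        [more]
                          X self-dual
            [stop]
              select{retry,err} ↦ offer{retry,err}  (select→offer)
                [retry]
                  recv[Unit] ↦ send[Unit]
                    recv[Str] ↦ send[Str]
                      end self-dual
                [err]
                  offer{stop,err,more} ↦ select{stop,err,more}  (offer→select)
                    [stop]
                      recv[Unit] ↦ send[Unit]
                        X self-dual
                    [err]
                      recv[Bool] ↦ send[Bool]
                        X self-dual
                    [more]
                      send[Unit] ↦ recv[Unit]
                        X self-dual
            [more]
              recv[Str] ↦ send[Str]
                offer{retry,ok,stop} ↦ select{retry,ok,stop}  (offer→select)
                  [retry]
                    recv[Str] ↦ send[Str]
                      X self-dual
                  [ok]
                    recv[Int] ↦ send[Int]
                      X self-dual
                  [stop]
                    recv[Unit] ↦ send[Unit]
                      end self-dual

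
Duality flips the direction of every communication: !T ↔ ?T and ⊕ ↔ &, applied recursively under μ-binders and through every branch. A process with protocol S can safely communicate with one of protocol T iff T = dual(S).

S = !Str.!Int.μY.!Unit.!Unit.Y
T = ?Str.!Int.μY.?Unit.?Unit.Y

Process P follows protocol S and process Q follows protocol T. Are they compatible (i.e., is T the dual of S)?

!Str ‖ ?Str  ✓
  !Int ‖ !Int  ✗ same direction on both sides — not dual

NO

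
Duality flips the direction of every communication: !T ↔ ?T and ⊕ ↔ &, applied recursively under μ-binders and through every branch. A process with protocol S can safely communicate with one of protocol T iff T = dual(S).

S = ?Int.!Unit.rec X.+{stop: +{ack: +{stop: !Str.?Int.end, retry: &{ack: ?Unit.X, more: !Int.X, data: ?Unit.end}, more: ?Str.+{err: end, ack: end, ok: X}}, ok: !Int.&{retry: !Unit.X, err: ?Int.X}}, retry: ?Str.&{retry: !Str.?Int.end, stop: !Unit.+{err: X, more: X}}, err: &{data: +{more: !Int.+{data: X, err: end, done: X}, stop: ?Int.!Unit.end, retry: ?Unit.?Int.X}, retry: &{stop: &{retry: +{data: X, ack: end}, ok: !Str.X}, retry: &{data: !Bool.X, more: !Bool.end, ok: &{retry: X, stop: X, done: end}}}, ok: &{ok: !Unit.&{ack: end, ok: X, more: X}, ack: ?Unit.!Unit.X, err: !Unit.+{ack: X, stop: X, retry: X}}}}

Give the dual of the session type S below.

?Int = !Int
  !Unit = ?Unit
    rec X = rec X  (binder kept)
      +{stop,retry,err} = &{stop,retry,err}  (⊕→&)
        [stop]
          +{ack,ok} = &{ack,ok}  (⊕→&)
            [ack]
              +{stop,retry,more} = &{stop,retry,more}  (⊕→&)
                [stop]
                  !Str = ?Str
                    ?Int = !Int
                      dual(end) = end
                [retry]
                  &{ack,more,data} = +{ack,more,data}  (offer→select)
                    [ack]
                      ?Unit = !Unit
                        dual(X) = X
                    [more]
                      !Int = ?Int
                        dual(X) = X
                    [data]
                      ?Unit = !Unit
                        dual(end) = end
                [more]
                  ?Str = !Str
                    +{err,ack,ok} = &{err,ack,ok}  (⊕→&)
                      [err]
                        dual(end) = end
                      [ack]
                        dual(end) = end
                      [ok]
                        dual(X) = X
            [ok]
              !Int = ?Int
                &{retry,err} = +{retry,err}  (offer→select)
                  [retry]
                    !Unit = ?Unit
                      dual(X) = X
                  [err]
                    ?Int = !Int
                      dual(X) = X
        [retry]
          ?Str = !Str
            &{retry,stop} = +{retry,stop}  (offer→select)
              [retry]
                !Str = ?Str
                  ?Int = !Int
                    dual(end) = end
              [stop]
                !Unit = ?Unit
                  +{err,more} = &{err,more}  (⊕→&)
                    [err]
                      dual(X) = X
                    [more]
                      dual(X) = X
        [err]
          &{data,retry,ok} = +{data,retry,ok}  (offer→select)
            [data]
              +{more,stop,retry} = &{more,stop,retry}  (⊕→&)
                [more]
                  !Int = ?Int
                    +{data,err,done} = &{data,err,done}  (⊕→&)
                      [data]
                        dual(X) = X
                      [err]
                        dual(end) = end
                      [done]
                        dual(X) = X
                [stop]
                  ?Int = !Int
                    !Unit = ?Unit
                      dual(end) = end
                [retry]
                  ?Unit = !Unit
                    ?Int = !Int
                      dual(X) = X
            [retry]
              &{stop,retry} = +{stop,retry}  (offer→select)
                [stop]
                  &{retry,ok} = +{retry,ok}  (offer→select)
                    [retry]
                      +{data,ack} = &{data,ack}  (⊕→&)
                        [data]
                          dual(X) = X
                        [ack]
                          dual(end) = end
                    [ok]
                      !Str = ?Str
                        dual(X) = X
                [retry]
                  &{data,more,ok} = +{data,more,ok}  (offer→select)
                    [data]
                      !Bool = ?Bool
                        dual(X) = X
                    [more]
                      !Bool = ?Bool
                        dual(end) = end
                    [ok]
                      &{retry,stop,done} = +{retry,stop,done}  (offer→select)
                        [retry]
                          dual(X) = X
                        [stop]
                          dual(X) = X
                        [done]
                          dual(end) = end
            [ok]
              &{ok,ack,err} = +{ok,ack,err}  (offer→select)
                [ok]
                  !Unit = ?Unit
                    &{ack,ok,more} = +{ack,ok,more}  (offer→select)
                      [ack]
                        dual(end) = end
                      [ok]
                        dual(X) = X
                      [more]
                        dual(X) = X
                [ack]
                  ?Unit = !Unit
                    !Unit = ?Unit
                      dual(X) = X
                [err]
                  !Unit = ?Unit
                    +{ack,stop,retry} = &{ack,stop,retry}  (⊕→&)
                      [ack]
                        dual(X) = X
                      [stop]
                        dual(X) = X
                      [retry]
                        dual(X) = X

!Int.?Unit.rec X.&{stop: &{ack: &{stop: ?Str.!Int.end, retry: +{ack: !Unit.X, more: ?Int.X, data: !Unit.end}, more: !Str.&{err: end, ack: end, ok: X}}, ok: ?Int.+{retry: ?Unit.X, err: !Int.X}}, retry: !Str.+{retry: ?Str.!Int.end, stop: ?Unit.&{err: X, more: X}}, err: +{data: &{more: ?Int.&{data: X, err: end, done: X}, stop: !Int.?Unit.end, retry: !Unit.!Int.X}, retry: +{stop: +{retry: &{data: X, ack: end}, ok: ?Str.X}, retry: +{data: ?Bool.X, more: ?Bool.end, ok: +{retry: X, stop: X, done: end}}}, ok: +{ok: ?Unit.+{ack: end, ok: X, more: X}, ack: !Unit.?Unit.X, err: ?Unit.&{ack: X, stop: X, retry: X}}}}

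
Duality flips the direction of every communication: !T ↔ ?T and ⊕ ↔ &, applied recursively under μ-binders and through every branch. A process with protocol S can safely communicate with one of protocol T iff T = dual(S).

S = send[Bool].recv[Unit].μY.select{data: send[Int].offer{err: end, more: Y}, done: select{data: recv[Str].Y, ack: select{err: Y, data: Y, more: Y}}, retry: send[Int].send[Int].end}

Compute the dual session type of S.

recv[Bool].send[Unit].μY.offer{data: recv[Int].select{err: end, more: Y}, done: offer{data: send[Str].Y, ack: offer{err: Y, data: Y, more: Y}}, retry: recv[Int].recv[Int].end}

send[Bool] ↦ recv[Bool]
  recv[Unit] ↦ send[Unit]
    μY ↦ μY  (μ self-dual)
      select{data,done,retry} ↦ offer{data,done,retry}  (internal→external)
        • data:
          send[Int] ↦ recv[Int]
            offer{err,more} ↦ select{err,more}  (&→⊕)
              • err:
                end self-dual
              • more:
                Y self-dual
        • done:
          select{data,ack} ↦ offer{data,ack}  (internal→external)
            • data:
              recv[Str] ↦ send[Str]
                Y self-dual
            • ack:
              select{err,data,more} ↦ offer{err,data,more}  (internal→external)
                • err:
                  Y self-dual
                • data:
                  Y self-dual
                • more:
                  Y self-dual
        • retry:
          send[Int] ↦ recv[Int]
            send[Int] ↦ recv[Int]
              end self-dual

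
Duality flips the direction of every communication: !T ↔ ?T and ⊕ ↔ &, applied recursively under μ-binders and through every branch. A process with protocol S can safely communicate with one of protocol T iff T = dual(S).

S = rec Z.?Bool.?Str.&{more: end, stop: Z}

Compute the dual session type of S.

rec Z.!Bool.!Str.+{more: end, stop: Z}

rec Z → rec Z  (rec unchanged)
  ?Bool → !Bool
    ?Str → !Str
      &{more,stop} → +{more,stop}  (external→internal)
        [more]
          dual(end) = end
        [stop]
          dual(Z) = Z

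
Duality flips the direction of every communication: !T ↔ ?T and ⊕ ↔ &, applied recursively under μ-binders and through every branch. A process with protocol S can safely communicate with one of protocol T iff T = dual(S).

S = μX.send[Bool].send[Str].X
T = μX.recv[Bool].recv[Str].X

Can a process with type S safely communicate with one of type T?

YES

μX vs μX  ok (rec unchanged)
  send[Bool] vs recv[Bool]  ok
    send[Str] vs recv[Str]  ok
      X vs X  ok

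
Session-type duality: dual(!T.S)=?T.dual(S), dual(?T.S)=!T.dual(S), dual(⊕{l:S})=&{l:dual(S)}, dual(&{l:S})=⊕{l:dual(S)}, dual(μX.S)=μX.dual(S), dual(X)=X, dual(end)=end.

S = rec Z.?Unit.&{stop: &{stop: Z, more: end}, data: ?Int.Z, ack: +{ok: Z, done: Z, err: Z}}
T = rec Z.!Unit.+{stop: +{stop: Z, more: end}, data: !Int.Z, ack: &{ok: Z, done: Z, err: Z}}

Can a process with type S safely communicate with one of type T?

YES

rec Z | rec Z  match (binder kept)
  ?Unit | !Unit  match
    &{stop,data,ack} | +{stop,data,ack}  match labels match
      [stop]
        &{stop,more} | +{stop,more}  match labels match
          [stop]
            Z | Z  match
          [more]
            end | end  match
      [data]
        ?Int | !Int  match
          Z | Z  match
      [ack]
        +{ok,done,err} | &{ok,done,err}  match labels match
          [ok]
            Z | Z  match
          [done]
            Z | Z  match
          [err]
            Z | Z  match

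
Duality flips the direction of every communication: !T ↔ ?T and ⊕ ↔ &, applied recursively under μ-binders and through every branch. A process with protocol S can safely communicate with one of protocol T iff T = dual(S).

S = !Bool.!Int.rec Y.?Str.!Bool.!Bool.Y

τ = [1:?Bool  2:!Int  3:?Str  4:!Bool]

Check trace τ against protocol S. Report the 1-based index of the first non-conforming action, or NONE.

@1 got ?Bool, protocol expects !Bool  ✗

1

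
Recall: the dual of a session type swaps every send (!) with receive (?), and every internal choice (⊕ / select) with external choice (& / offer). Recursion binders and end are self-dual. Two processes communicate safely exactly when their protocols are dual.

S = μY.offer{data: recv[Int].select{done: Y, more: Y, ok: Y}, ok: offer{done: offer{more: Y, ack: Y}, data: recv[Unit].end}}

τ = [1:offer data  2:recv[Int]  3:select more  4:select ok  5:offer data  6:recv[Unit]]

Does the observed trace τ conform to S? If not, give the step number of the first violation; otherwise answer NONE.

4

step 1: offer data  match  now at recv[Int].select{done: μY.…, more: μY.…, ok: μY.…}
step 2: recv[Int]  match  now at select{done: μY.…, more: μY.…, ok: μY.…}
step 3: select more  match  now at μY.…
step 4: got select ok, protocol expects offer data or offer ok  ✗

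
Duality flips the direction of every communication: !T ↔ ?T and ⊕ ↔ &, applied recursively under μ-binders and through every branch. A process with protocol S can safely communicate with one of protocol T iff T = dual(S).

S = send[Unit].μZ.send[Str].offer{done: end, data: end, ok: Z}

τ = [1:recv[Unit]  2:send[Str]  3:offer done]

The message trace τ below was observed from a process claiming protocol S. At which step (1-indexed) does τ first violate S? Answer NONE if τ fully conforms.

1

@1 got recv[Unit], protocol expects send[Unit]  ✗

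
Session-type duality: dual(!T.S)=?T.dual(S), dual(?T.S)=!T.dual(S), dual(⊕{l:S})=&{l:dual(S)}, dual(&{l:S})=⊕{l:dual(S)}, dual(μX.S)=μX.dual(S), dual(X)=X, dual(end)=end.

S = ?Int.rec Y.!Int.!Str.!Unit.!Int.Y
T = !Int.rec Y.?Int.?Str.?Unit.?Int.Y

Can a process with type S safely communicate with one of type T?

?Int ‖ !Int  ok
  rec Y ‖ rec Y  ok (rec unchanged)
    !Int ‖ ?Int  ok
      !Str ‖ ?Str  ok
        !Unit ‖ ?Unit  ok
          !Int ‖ ?Int  ok
            Y ‖ Y  ok

YES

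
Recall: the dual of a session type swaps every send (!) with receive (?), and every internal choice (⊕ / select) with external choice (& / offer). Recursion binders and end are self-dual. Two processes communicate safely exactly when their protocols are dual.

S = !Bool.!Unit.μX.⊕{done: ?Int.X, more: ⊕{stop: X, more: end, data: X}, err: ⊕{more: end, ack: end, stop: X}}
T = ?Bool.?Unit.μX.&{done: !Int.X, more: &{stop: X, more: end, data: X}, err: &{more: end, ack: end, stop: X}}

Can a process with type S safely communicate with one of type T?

YES

!Bool vs ?Bool  ok
  !Unit vs ?Unit  ok
    μX vs μX  ok (μ self-dual)
      ⊕{done,more,err} vs &{done,more,err}  ok same labels
        [done]
          ?Int vs !Int  ok
            X vs X  ok
        [more]
          ⊕{stop,more,data} vs &{stop,more,data}  ok same labels
            [stop]
              X vs X  ok
            [more]
              end vs end  ok
            [data]
              X vs X  ok
        [err]
          ⊕{more,ack,stop} vs &{more,ack,stop}  ok same labels
            [more]
              end vs end  ok
            [ack]
              end vs end  ok
            [stop]
              X vs X  ok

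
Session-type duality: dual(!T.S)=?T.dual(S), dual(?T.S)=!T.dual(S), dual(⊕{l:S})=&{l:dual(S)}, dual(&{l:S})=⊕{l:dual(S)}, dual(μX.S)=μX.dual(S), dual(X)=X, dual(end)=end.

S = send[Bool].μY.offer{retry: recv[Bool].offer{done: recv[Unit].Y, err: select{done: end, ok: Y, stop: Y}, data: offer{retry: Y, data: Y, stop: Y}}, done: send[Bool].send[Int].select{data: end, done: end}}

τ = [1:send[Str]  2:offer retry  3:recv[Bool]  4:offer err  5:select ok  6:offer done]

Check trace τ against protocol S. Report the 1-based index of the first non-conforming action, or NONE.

1

[1] got send[Str], protocol expects send[Bool]  ✗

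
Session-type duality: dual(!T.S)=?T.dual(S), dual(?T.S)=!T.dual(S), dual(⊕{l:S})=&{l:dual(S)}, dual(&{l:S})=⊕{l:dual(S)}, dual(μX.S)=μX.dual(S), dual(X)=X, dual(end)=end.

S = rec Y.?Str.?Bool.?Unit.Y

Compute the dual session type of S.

rec Y.!Str.!Bool.!Unit.Y

rec Y ↦ rec Y  (μ self-dual)
  ?Str ↦ !Str
    ?Bool ↦ !Bool
      ?Unit ↦ !Unit
        Y self-dual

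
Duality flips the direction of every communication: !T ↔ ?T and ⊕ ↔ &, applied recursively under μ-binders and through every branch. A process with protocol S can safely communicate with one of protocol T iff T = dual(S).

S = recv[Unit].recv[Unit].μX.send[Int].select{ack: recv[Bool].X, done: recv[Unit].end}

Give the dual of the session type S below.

recv[Unit] → send[Unit]
  recv[Unit] → send[Unit]
    μX → μX  (rec unchanged)
      send[Int] → recv[Int]
        select{ack,done} → offer{ack,done}  (select→offer)
          case ack:
            recv[Bool] → send[Bool]
              X self-dual
          case done:
            recv[Unit] → send[Unit]
              end self-dual

send[Unit].send[Unit].μX.recv[Int].offer{ack: send[Bool].X, done: send[Unit].end}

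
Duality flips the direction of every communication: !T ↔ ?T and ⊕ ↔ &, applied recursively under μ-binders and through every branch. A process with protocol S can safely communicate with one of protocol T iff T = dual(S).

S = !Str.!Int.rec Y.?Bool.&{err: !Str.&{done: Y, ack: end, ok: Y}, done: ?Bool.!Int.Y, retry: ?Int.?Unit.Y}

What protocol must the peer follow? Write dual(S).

?Str.?Int.rec Y.!Bool.+{err: ?Str.+{done: Y, ack: end, ok: Y}, done: !Bool.?Int.Y, retry: !Int.!Unit.Y}

!Str ↦ ?Str
  !Int ↦ ?Int
    rec Y ↦ rec Y  (rec unchanged)
      ?Bool ↦ !Bool
        &{err,done,retry} ↦ +{err,done,retry}  (&→⊕)
          [err]
            !Str ↦ ?Str
              &{done,ack,ok} ↦ +{done,ack,ok}  (&→⊕)
                [done]
                  Y self-dual
                [ack]
                  end self-dual
                [ok]
                  Y self-dual
          [done]
            ?Bool ↦ !Bool
              !Int ↦ ?Int
                Y self-dual
          [retry]
            ?Int ↦ !Int
              ?Unit ↦ !Unit
                Y self-dual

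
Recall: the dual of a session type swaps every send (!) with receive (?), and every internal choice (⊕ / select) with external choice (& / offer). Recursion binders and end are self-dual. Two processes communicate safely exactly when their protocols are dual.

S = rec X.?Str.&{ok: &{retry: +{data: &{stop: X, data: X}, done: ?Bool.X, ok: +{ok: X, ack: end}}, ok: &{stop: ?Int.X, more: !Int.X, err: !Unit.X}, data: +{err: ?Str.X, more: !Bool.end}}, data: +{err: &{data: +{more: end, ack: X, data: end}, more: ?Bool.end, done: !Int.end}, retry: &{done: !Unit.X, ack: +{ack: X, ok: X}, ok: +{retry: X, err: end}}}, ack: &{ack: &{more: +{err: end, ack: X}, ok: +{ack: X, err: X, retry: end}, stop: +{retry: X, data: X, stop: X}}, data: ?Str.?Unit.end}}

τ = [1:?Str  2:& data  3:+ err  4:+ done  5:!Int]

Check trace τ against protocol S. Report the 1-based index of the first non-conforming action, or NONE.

@1 ?Str  ✓  state: &{ok: &{retry: +{data: &{stop: rec X.…, data: rec X.…}, done: ?Bool.rec X.…, ok: +{ok: rec X.…, ack: end}}, ok: &{stop: ?Int.rec X.…, more: !Int.rec X.…, err: !Unit.rec X.…}, data: +{err: ?Str.rec X.…, more: !Bool.end}}, data: +{err: &{data: +{more: end, ack: rec X.…, data: end}, more: ?Bool.end, done: !Int.end}, retry: &{done: !Unit.rec X.…, ack: +{ack: rec X.…, ok: rec X.…}, ok: +{retry: rec X.…, err: end}}}, ack: &{ack: &{more: +{err: end, ack: rec X.…}, ok: +{ack: rec X.…, err: rec X.…, retry: end}, stop: +{retry: rec X.…, data: rec X.…, stop: rec X.…}}, data: ?Str.?Unit.end}}
@2 & data  ✓  state: +{err: &{data: +{more: end, ack: rec X.…, data: end}, more: ?Bool.end, done: !Int.end}, retry: &{done: !Unit.rec X.…, ack: +{ack: rec X.…, ok: rec X.…}, ok: +{retry: rec X.…, err: end}}}
@3 + err  ✓  state: &{data: +{more: end, ack: rec X.…, data: end}, more: ?Bool.end, done: !Int.end}
@4 got + done, protocol expects & data or & more or & done  ✗

4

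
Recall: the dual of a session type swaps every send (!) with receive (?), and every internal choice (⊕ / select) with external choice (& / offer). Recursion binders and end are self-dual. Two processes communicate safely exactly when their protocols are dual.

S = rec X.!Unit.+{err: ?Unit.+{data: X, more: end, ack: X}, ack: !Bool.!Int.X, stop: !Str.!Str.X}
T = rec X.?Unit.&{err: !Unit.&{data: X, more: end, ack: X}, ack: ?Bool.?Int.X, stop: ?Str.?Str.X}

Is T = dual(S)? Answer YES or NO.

YES

rec X | rec X  match (μ self-dual)
  !Unit | ?Unit  match
    +{err,ack,stop} | &{err,ack,stop}  match same labels
      case err:
        ?Unit | !Unit  match
          +{data,more,ack} | &{data,more,ack}  match same labels
            case data:
              X | X  match
            case more:
              end | end  match
            case ack:
              X | X  match
      case ack:
        !Bool | ?Bool  match
          !Int | ?Int  match
            X | X  match
      case stop:
        !Str | ?Str  match
          !Str | ?Str  match
            X | X  match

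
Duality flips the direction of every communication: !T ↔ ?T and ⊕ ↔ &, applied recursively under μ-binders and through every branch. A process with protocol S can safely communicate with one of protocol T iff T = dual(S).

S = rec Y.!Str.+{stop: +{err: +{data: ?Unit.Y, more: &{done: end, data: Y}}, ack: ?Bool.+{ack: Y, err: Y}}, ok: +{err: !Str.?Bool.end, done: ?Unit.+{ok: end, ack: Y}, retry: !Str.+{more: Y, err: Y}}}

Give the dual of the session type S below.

rec Y ↦ rec Y  (μ self-dual)
  !Str ↦ ?Str
    +{stop,ok} ↦ &{stop,ok}  (⊕→&)
      [stop]
        +{err,ack} ↦ &{err,ack}  (⊕→&)
          [err]
            +{data,more} ↦ &{data,more}  (⊕→&)
              [data]
                ?Unit ↦ !Unit
                  Y ↦ Y
              [more]
                &{done,data} ↦ +{done,data}  (offer→select)
                  [done]
                    end ↦ end
                  [data]
                    Y ↦ Y
          [ack]
            ?Bool ↦ !Bool
              +{ack,err} ↦ &{ack,err}  (⊕→&)
                [ack]
                  Y ↦ Y
                [err]
                  Y ↦ Y
      [ok]
        +{err,done,retry} ↦ &{err,done,retry}  (⊕→&)
          [err]
            !Str ↦ ?Str
              ?Bool ↦ !Bool
                end ↦ end
          [done]
            ?Unit ↦ !Unit
              +{ok,ack} ↦ &{ok,ack}  (⊕→&)
                [ok]
                  end ↦ end
                [ack]
                  Y ↦ Y
          [retry]
            !Str ↦ ?Str
              +{more,err} ↦ &{more,err}  (⊕→&)
                [more]
                  Y ↦ Y
                [err]
                  Y ↦ Y

rec Y.?Str.&{stop: &{err: &{data: !Unit.Y, more: +{done: end, data: Y}}, ack: !Bool.&{ack: Y, err: Y}}, ok: &{err: ?Str.!Bool.end, done: !Unit.&{ok: end, ack: Y}, retry: ?Str.&{more: Y, err: Y}}}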